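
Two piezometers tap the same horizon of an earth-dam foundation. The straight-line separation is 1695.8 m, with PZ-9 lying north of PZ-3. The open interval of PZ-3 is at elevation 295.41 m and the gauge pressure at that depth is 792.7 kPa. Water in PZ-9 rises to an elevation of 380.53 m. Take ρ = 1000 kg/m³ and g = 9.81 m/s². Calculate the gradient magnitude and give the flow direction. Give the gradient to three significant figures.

Pressure head at PZ-3: ψ = P/(ρg) = 792.7×1000 / (1000 × 9.81) = 80.81 m.
Total head at PZ-3: h = z + ψ = 295.41 + 80.81 = 376.22 m.
Total head at PZ-9: h = 380.53 m (water level in the piezometer is the total head).
Head difference: h(PZ-3) − h(PZ-9) = 376.22 − 380.53 = -4.31 m.
Hydraulic gradient: i = |Δh| / L = 4.31 / 1695.8 = 0.00254.
Flow is from higher to lower head: from PZ-9 toward PZ-3, i.e. toward the south.

i ≈ 0.00254; groundwater flows toward the south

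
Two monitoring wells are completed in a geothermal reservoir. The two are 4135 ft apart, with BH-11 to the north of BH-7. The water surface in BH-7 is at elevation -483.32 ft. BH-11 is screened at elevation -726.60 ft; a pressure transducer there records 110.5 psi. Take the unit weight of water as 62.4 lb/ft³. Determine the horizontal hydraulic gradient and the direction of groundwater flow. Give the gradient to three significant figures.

i ≈ 0.00283; groundwater flows toward the south

Total head at BH-7: h = -483.32 ft (water level in the piezometer is the total head).
Pressure head at BH-11: ψ = 144·P/γ = 144 × 110.5 / 62.4 = 255.00 ft.
Total head at BH-11: h = z + ψ = -726.60 + 255.00 = -471.60 ft.
Head difference: h(BH-7) − h(BH-11) = -483.32 − (-471.60) = -11.72 ft.
Hydraulic gradient: i = |Δh| / L = 11.72 / 4135 = 0.00283.
Flow is from higher to lower head: from BH-11 toward BH-7, i.e. toward the south.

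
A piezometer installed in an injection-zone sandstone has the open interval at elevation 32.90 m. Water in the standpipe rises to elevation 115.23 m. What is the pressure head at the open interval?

ψ ≈ 82.33 m

Total head h = 115.23 m (the water-surface elevation in the piezometer).
Pressure head ψ = h − z = 115.23 − 32.90 = 82.33 m.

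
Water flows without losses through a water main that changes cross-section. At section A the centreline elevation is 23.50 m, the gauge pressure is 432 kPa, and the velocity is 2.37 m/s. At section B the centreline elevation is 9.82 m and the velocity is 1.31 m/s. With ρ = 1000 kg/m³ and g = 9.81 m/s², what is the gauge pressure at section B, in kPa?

P₂ ≈ 568 kPa

Pressure head at A: ψ₁ = P₁/(ρg) = 432×1000 / (1000 × 9.81) = 44.04 m.
Velocity heads: v₁²/2g = 2.37²/19.62 = 0.286 m; v₂²/2g = 1.31²/19.62 = 0.087 m.
Total head H = z₁ + ψ₁ + v₁²/2g = 23.50 + 44.04 + 0.286 = 67.83 m.
ψ₂ = H − z₂ − v₂²/2g = 67.83 − 9.82 − 0.087 = 57.92 m.
P₂ = ρgψ₂ = 1000 × 9.81 × 57.92 ≈ 568 kPa.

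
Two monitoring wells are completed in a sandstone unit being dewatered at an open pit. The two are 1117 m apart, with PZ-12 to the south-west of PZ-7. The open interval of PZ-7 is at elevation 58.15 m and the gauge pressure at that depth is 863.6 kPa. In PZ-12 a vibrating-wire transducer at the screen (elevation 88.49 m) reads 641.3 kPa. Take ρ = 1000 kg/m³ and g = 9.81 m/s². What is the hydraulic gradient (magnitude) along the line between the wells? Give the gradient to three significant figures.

Pressure head at PZ-7: ψ = P/(ρg) = 863.6×1000 / (1000 × 9.81) = 88.03 m.
Total head at PZ-7: h = z + ψ = 58.15 + 88.03 = 146.18 m.
Pressure head at PZ-12: ψ = P/(ρg) = 641.3×1000 / (1000 × 9.81) = 65.37 m.
Total head at PZ-12: h = z + ψ = 88.49 + 65.37 = 153.86 m.
Head difference: h(PZ-7) − h(PZ-12) = 146.18 − 153.86 = -7.68 m.
Hydraulic gradient: i = |Δh| / L = 7.68 / 1117 = 0.00688.

i ≈ 0.00688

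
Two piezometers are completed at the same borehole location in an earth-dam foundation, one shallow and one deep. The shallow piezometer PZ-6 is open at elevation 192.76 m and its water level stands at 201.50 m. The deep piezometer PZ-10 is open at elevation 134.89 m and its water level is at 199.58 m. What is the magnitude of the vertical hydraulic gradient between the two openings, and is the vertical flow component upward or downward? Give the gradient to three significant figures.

Total head at PZ-6: h = 201.50 m (water level in the standpipe).
Total head at PZ-10: h = 199.58 m.
Δh = h(PZ-6) − h(PZ-10) = 201.50 − 199.58 = 1.92 m.
Vertical separation Δz = 192.76 − 134.89 = 57.87 m.
|i_v| = |Δh| / Δz = 1.92 / 57.87 = 0.0332.
Head is higher in the shallow piezometer, so vertical flow is downward (recharge condition).

|i_v| ≈ 0.0332; vertical flow is downward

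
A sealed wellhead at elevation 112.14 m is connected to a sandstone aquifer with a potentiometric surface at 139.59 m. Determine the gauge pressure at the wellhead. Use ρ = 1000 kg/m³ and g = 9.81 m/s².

P ≈ 269 kPa

Head above the cap: Δh = 139.59 − 112.14 = 27.45 m.
P = ρgΔh = 1000 × 9.81 × 27.45 = 269284 Pa ≈ 269 kPa.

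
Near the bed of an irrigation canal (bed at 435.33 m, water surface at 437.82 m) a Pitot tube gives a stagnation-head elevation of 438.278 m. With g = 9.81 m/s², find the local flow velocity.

Near the bed, under hydrostatic conditions, the piezometric head (z + ψ) equals the free-surface elevation, 437.82 m.
Velocity head = total − piezometric = 438.278 − 437.82 = 0.458 m.
v = √(2g·h_v) = √(2 × 9.81 × 0.458) = 3.00 m/s.

v ≈ 3.00 m/s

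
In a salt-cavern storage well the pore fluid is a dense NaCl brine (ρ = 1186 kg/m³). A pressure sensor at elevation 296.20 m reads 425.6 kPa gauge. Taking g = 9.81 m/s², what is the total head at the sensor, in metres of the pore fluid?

ψ = P/(ρg) = 425.6×1000 / (1186 × 9.81) = 36.58 m.
h = z + ψ = 296.20 + 36.58 = 332.78 m.

h ≈ 332.78 m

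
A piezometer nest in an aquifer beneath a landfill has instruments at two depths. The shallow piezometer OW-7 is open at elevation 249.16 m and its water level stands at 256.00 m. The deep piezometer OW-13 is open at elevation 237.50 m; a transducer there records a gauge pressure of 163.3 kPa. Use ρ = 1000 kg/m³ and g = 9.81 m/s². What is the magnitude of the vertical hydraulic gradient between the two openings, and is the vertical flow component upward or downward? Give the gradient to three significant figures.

Total head at OW-7: h = 256.00 m (water level in the standpipe).
Pressure head at OW-13: ψ = P/(ρg) = 163.3×1000 / (1000 × 9.81) = 16.65 m.
Total head at OW-13: h = z + ψ = 237.50 + 16.65 = 254.15 m.
Δh = h(OW-7) − h(OW-13) = 256.00 − 254.15 = 1.85 m.
Vertical separation Δz = 249.16 − 237.50 = 11.66 m.
|i_v| = |Δh| / Δz = 1.85 / 11.66 = 0.159.
Head is higher in the shallow piezometer, so vertical flow is downward (recharge condition).

|i_v| ≈ 0.159; vertical flow is downward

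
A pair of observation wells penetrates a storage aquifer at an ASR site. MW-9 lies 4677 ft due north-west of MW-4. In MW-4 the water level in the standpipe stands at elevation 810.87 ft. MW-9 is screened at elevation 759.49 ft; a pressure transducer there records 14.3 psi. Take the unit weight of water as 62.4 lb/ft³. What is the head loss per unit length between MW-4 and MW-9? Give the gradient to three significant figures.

i ≈ 0.00393 ft/ft

Total head at MW-4: h = 810.87 ft (water level in the piezometer is the total head).
Pressure head at MW-9: ψ = 144·P/γ = 144 × 14.3 / 62.4 = 33.00 ft.
Total head at MW-9: h = z + ψ = 759.49 + 33.00 = 792.49 ft.
Head difference: h(MW-4) − h(MW-9) = 810.87 − 792.49 = 18.38 ft.
Hydraulic gradient: i = |Δh| / L = 18.38 / 4677 = 0.00393.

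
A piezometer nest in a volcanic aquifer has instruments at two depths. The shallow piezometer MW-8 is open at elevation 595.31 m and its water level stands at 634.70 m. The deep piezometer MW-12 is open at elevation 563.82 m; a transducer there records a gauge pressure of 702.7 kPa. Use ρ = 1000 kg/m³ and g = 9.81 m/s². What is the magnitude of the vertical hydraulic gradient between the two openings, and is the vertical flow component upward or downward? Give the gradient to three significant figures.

Total head at MW-8: h = 634.70 m (water level in the standpipe).
Pressure head at MW-12: ψ = P/(ρg) = 702.7×1000 / (1000 × 9.81) = 71.63 m.
Total head at MW-12: h = z + ψ = 563.82 + 71.63 = 635.45 m.
Δh = h(MW-8) − h(MW-12) = 634.70 − 635.45 = -0.75 m.
Vertical separation Δz = 595.31 − 563.82 = 31.49 m.
|i_v| = |Δh| / Δz = 0.75 / 31.49 = 0.0238.
Head is higher in the deep piezometer, so vertical flow is upward (discharge condition).

|i_v| ≈ 0.0238; vertical flow is upward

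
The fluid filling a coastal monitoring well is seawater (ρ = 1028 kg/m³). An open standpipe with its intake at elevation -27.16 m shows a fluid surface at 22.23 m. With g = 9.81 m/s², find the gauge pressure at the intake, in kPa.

P ≈ 498 kPa

Pressure head ψ = h − z = 22.23 − (-27.16) = 49.39 m.
P = ρgψ = 1028 × 9.81 × 49.39 = 498082 Pa ≈ 498 kPa.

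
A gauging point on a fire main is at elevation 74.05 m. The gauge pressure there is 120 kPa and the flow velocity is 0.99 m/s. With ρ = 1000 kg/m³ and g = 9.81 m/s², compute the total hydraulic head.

h ≈ 86.33 m

Pressure head ψ = P/(ρg) = 120×1000 / (1000 × 9.81) = 12.23 m.
Velocity head = v²/(2g) = 0.99² / (2 × 9.81) = 0.050 m.
h = z + ψ + v²/(2g) = 74.05 + 12.23 + 0.050 = 86.33 m.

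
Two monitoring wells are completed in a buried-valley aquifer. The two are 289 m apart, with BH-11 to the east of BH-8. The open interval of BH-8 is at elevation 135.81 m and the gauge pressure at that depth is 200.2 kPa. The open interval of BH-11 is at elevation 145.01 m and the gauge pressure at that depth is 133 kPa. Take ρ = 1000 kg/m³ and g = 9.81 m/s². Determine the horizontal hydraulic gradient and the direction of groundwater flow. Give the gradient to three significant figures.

Pressure head at BH-8: ψ = P/(ρg) = 200.2×1000 / (1000 × 9.81) = 20.41 m.
Total head at BH-8: h = z + ψ = 135.81 + 20.41 = 156.22 m.
Pressure head at BH-11: ψ = P/(ρg) = 133×1000 / (1000 × 9.81) = 13.56 m.
Total head at BH-11: h = z + ψ = 145.01 + 13.56 = 158.57 m.
Head difference: h(BH-8) − h(BH-11) = 156.22 − 158.57 = -2.35 m.
Hydraulic gradient: i = |Δh| / L = 2.35 / 289 = 0.00813.
Flow is from higher to lower head: from BH-11 toward BH-8, i.e. toward the west.

i ≈ 0.00813; groundwater flows toward the west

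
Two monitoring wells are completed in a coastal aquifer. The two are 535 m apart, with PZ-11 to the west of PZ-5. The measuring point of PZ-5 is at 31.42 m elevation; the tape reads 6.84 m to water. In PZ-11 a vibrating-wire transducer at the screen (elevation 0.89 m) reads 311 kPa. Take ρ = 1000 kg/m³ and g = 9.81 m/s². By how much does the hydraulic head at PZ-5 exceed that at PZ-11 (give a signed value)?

Δh ≈ -8.01 m

Total head at PZ-5: h = 31.42 − 6.84 = 24.58 m.
Pressure head at PZ-11: ψ = P/(ρg) = 311×1000 / (1000 × 9.81) = 31.70 m.
Total head at PZ-11: h = z + ψ = 0.89 + 31.70 = 32.59 m.
Head difference: h(PZ-5) − h(PZ-11) = 24.58 − 32.59 = -8.01 m.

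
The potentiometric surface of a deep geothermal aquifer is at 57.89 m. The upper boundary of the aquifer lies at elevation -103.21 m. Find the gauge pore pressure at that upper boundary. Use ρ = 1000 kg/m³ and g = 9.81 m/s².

P ≈ 1580 kPa

Pressure head at the aquifer top: ψ = h − z = 57.89 − (-103.21) = 161.10 m.
P = ρgψ = 1000 × 9.81 × 161.10 = 1580391 Pa ≈ 1580 kPa.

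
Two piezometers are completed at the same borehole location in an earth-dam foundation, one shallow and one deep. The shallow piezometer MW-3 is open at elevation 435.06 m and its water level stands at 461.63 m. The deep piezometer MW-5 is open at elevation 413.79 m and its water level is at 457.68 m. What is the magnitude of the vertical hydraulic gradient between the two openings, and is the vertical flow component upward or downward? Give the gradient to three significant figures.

Total head at MW-3: h = 461.63 m (water level in the standpipe).
Total head at MW-5: h = 457.68 m.
Δh = h(MW-3) − h(MW-5) = 461.63 − 457.68 = 3.95 m.
Vertical separation Δz = 435.06 − 413.79 = 21.27 m.
|i_v| = |Δh| / Δz = 3.95 / 21.27 = 0.186.
Head is higher in the shallow piezometer, so vertical flow is downward (recharge condition).

|i_v| ≈ 0.186; vertical flow is downward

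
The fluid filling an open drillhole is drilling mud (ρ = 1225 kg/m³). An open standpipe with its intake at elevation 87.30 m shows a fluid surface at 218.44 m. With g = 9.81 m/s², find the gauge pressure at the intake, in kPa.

P ≈ 1580 kPa

Pressure head ψ = h − z = 218.44 − 87.30 = 131.14 m.
P = ρgψ = 1225 × 9.81 × 131.14 = 1575942 Pa ≈ 1580 kPa.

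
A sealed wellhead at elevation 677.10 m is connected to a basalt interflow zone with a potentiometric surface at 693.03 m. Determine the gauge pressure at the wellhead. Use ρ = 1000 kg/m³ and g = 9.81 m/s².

Head above the cap: Δh = 693.03 − 677.10 = 15.93 m.
P = ρgΔh = 1000 × 9.81 × 15.93 = 156273 Pa ≈ 156 kPa.

P ≈ 156 kPa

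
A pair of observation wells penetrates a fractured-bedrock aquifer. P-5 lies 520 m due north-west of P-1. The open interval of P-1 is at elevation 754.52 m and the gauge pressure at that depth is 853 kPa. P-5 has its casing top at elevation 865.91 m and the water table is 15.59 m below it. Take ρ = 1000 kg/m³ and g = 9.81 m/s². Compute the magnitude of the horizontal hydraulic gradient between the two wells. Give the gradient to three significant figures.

i ≈ 0.0170

Pressure head at P-1: ψ = P/(ρg) = 853×1000 / (1000 × 9.81) = 86.95 m.
Total head at P-1: h = z + ψ = 754.52 + 86.95 = 841.47 m.
Total head at P-5: h = 865.91 − 15.59 = 850.32 m.
Head difference: h(P-1) − h(P-5) = 841.47 − 850.32 = -8.85 m.
Hydraulic gradient: i = |Δh| / L = 8.85 / 520 = 0.0170.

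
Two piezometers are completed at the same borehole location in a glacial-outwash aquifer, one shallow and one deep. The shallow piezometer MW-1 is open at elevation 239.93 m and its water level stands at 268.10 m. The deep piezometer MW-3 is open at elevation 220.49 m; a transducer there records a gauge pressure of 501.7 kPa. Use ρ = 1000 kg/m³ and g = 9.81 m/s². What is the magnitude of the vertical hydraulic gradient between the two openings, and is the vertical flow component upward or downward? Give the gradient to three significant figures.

Total head at MW-1: h = 268.10 m (water level in the standpipe).
Pressure head at MW-3: ψ = P/(ρg) = 501.7×1000 / (1000 × 9.81) = 51.14 m.
Total head at MW-3: h = z + ψ = 220.49 + 51.14 = 271.63 m.
Δh = h(MW-1) − h(MW-3) = 268.10 − 271.63 = -3.53 m.
Vertical separation Δz = 239.93 − 220.49 = 19.44 m.
|i_v| = |Δh| / Δz = 3.53 / 19.44 = 0.182.
Head is higher in the deep piezometer, so vertical flow is upward (discharge condition).

|i_v| ≈ 0.182; vertical flow is upward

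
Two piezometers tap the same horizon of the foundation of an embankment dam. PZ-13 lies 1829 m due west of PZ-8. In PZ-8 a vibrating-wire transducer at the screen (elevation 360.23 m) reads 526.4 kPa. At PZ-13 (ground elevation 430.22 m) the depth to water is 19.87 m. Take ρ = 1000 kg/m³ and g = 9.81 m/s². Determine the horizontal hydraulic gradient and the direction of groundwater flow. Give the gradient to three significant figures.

i ≈ 0.00194; groundwater flows toward the west

Pressure head at PZ-8: ψ = P/(ρg) = 526.4×1000 / (1000 × 9.81) = 53.66 m.
Total head at PZ-8: h = z + ψ = 360.23 + 53.66 = 413.89 m.
Total head at PZ-13: h = 430.22 − 19.87 = 410.35 m.
Head difference: h(PZ-8) − h(PZ-13) = 413.89 − 410.35 = 3.54 m.
Hydraulic gradient: i = |Δh| / L = 3.54 / 1829 = 0.00194.
Flow is from higher to lower head: from PZ-8 toward PZ-13, i.e. toward the west.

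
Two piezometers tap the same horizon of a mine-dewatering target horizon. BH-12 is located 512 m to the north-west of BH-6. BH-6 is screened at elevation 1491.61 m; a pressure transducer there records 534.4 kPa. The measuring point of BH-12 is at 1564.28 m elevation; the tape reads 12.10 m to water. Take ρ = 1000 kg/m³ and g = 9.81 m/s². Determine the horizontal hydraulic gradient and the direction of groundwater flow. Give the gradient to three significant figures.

i ≈ 0.0119; groundwater flows toward the south-east

Pressure head at BH-6: ψ = P/(ρg) = 534.4×1000 / (1000 × 9.81) = 54.48 m.
Total head at BH-6: h = z + ψ = 1491.61 + 54.48 = 1546.09 m.
Total head at BH-12: h = 1564.28 − 12.10 = 1552.18 m.
Head difference: h(BH-6) − h(BH-12) = 1546.09 − 1552.18 = -6.09 m.
Hydraulic gradient: i = |Δh| / L = 6.09 / 512 = 0.0119.
Flow is from higher to lower head: from BH-12 toward BH-6, i.e. toward the south-east.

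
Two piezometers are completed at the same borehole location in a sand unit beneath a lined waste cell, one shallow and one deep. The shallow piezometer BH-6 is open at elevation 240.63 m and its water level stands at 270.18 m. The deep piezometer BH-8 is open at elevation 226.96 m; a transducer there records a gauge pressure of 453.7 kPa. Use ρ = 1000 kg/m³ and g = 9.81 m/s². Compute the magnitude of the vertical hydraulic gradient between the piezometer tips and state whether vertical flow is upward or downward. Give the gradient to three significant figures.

Total head at BH-6: h = 270.18 m (water level in the standpipe).
Pressure head at BH-8: ψ = P/(ρg) = 453.7×1000 / (1000 × 9.81) = 46.25 m.
Total head at BH-8: h = z + ψ = 226.96 + 46.25 = 273.21 m.
Δh = h(BH-6) − h(BH-8) = 270.18 − 273.21 = -3.03 m.
Vertical separation Δz = 240.63 − 226.96 = 13.67 m.
|i_v| = |Δh| / Δz = 3.03 / 13.67 = 0.222.
Head is higher in the deep piezometer, so vertical flow is upward (discharge condition).

|i_v| ≈ 0.222; vertical flow is upward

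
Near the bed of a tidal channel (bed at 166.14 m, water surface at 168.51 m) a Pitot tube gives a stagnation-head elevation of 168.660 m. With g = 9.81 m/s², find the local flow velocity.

v ≈ 1.72 m/s

Near the bed, under hydrostatic conditions, the piezometric head (z + ψ) equals the free-surface elevation, 168.51 m.
Velocity head = total − piezometric = 168.660 − 168.51 = 0.150 m.
v = √(2g·h_v) = √(2 × 9.81 × 0.150) = 1.72 m/s.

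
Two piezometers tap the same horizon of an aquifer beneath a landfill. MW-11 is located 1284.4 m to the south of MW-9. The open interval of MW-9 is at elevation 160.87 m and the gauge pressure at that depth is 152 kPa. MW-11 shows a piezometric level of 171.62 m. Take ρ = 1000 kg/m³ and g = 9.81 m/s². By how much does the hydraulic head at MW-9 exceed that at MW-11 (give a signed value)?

Δh ≈ 4.74 m

Pressure head at MW-9: ψ = P/(ρg) = 152×1000 / (1000 × 9.81) = 15.49 m.
Total head at MW-9: h = z + ψ = 160.87 + 15.49 = 176.36 m.
Total head at MW-11: h = 171.62 m (water level in the piezometer is the total head).
Head difference: h(MW-9) − h(MW-11) = 176.36 − 171.62 = 4.74 m.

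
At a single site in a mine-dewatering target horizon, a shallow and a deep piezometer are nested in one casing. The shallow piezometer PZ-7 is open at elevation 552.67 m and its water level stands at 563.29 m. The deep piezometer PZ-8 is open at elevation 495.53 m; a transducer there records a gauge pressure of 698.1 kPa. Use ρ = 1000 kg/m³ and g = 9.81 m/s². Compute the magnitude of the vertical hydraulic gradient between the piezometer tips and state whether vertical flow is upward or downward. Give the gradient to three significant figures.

Total head at PZ-7: h = 563.29 m (water level in the standpipe).
Pressure head at PZ-8: ψ = P/(ρg) = 698.1×1000 / (1000 × 9.81) = 71.16 m.
Total head at PZ-8: h = z + ψ = 495.53 + 71.16 = 566.69 m.
Δh = h(PZ-7) − h(PZ-8) = 563.29 − 566.69 = -3.40 m.
Vertical separation Δz = 552.67 − 495.53 = 57.14 m.
|i_v| = |Δh| / Δz = 3.40 / 57.14 = 0.0595.
Head is higher in the deep piezometer, so vertical flow is upward (discharge condition).

|i_v| ≈ 0.0595; vertical flow is upward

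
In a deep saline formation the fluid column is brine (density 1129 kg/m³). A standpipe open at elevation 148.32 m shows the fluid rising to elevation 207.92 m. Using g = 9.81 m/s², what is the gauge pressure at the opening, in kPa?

P ≈ 660 kPa

Pressure head ψ = h − z = 207.92 − 148.32 = 59.60 m.
P = ρgψ = 1129 × 9.81 × 59.60 = 660099 Pa ≈ 660 kPa.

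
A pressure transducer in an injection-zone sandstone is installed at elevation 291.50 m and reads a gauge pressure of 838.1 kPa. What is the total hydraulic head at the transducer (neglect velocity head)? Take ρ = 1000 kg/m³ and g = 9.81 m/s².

ψ = P/(ρg) = 838.1×1000 / (1000 × 9.81) = 85.43 m.
h = z + ψ = 291.50 + 85.43 = 376.93 m.

h ≈ 376.93 m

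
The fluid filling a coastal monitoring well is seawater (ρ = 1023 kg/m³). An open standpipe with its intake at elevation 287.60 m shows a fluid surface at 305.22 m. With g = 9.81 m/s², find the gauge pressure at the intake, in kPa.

Pressure head ψ = h − z = 305.22 − 287.60 = 17.62 m.
P = ρgψ = 1023 × 9.81 × 17.62 = 176828 Pa ≈ 177 kPa.

P ≈ 177 kPa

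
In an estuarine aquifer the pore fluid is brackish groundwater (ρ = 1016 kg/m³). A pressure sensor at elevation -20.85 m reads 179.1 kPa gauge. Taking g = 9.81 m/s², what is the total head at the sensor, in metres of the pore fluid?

h ≈ -2.88 m

ψ = P/(ρg) = 179.1×1000 / (1016 × 9.81) = 17.97 m.
h = z + ψ = -20.85 + 17.97 = -2.88 m.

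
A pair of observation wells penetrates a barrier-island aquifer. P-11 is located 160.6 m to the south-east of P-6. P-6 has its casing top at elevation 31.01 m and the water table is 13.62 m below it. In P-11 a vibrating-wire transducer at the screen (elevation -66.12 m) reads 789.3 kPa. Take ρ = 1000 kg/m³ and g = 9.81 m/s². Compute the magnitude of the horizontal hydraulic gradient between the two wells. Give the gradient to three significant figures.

Total head at P-6: h = 31.01 − 13.62 = 17.39 m.
Pressure head at P-11: ψ = P/(ρg) = 789.3×1000 / (1000 × 9.81) = 80.46 m.
Total head at P-11: h = z + ψ = -66.12 + 80.46 = 14.34 m.
Head difference: h(P-6) − h(P-11) = 17.39 − 14.34 = 3.05 m.
Hydraulic gradient: i = |Δh| / L = 3.05 / 160.6 = 0.0190.

i ≈ 0.0190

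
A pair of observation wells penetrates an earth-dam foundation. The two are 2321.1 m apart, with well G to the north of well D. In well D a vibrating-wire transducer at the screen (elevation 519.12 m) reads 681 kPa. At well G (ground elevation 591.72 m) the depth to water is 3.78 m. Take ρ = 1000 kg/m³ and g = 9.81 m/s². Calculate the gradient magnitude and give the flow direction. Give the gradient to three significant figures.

i ≈ 0.000258; groundwater flows toward the north

Pressure head at well D: ψ = P/(ρg) = 681×1000 / (1000 × 9.81) = 69.42 m.
Total head at well D: h = z + ψ = 519.12 + 69.42 = 588.54 m.
Total head at well G: h = 591.72 − 3.78 = 587.94 m.
Head difference: h(well D) − h(well G) = 588.54 − 587.94 = 0.60 m.
Hydraulic gradient: i = |Δh| / L = 0.60 / 2321.1 = 0.000258.
Flow is from higher to lower head: from well D toward well G, i.e. toward the north.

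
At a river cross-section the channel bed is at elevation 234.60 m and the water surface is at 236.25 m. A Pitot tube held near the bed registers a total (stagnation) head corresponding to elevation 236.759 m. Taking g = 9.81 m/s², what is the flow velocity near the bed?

Near the bed, under hydrostatic conditions, the piezometric head (z + ψ) equals the free-surface elevation, 236.25 m.
Velocity head = total − piezometric = 236.759 − 236.25 = 0.509 m.
v = √(2g·h_v) = √(2 × 9.81 × 0.509) = 3.16 m/s.

v ≈ 3.16 m/s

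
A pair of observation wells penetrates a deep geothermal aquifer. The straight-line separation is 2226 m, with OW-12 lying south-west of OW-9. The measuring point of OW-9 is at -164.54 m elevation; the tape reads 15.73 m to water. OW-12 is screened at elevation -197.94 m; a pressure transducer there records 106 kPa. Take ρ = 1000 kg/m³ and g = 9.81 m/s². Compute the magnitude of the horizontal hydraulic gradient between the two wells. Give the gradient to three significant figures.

i ≈ 0.00308

Total head at OW-9: h = -164.54 − 15.73 = -180.27 m.
Pressure head at OW-12: ψ = P/(ρg) = 106×1000 / (1000 × 9.81) = 10.81 m.
Total head at OW-12: h = z + ψ = -197.94 + 10.81 = -187.13 m.
Head difference: h(OW-9) − h(OW-12) = -180.27 − (-187.13) = 6.86 m.
Hydraulic gradient: i = |Δh| / L = 6.86 / 2226 = 0.00308.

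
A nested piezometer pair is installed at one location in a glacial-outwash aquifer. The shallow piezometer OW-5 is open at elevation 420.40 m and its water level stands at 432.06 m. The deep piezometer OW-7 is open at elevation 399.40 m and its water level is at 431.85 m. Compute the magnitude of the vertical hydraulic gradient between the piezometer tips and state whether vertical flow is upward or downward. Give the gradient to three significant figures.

Total head at OW-5: h = 432.06 m (water level in the standpipe).
Total head at OW-7: h = 431.85 m.
Δh = h(OW-5) − h(OW-7) = 432.06 − 431.85 = 0.21 m.
Vertical separation Δz = 420.40 − 399.40 = 21.00 m.
|i_v| = |Δh| / Δz = 0.21 / 21.00 = 0.01000.
Head is higher in the shallow piezometer, so vertical flow is downward (recharge condition).

|i_v| ≈ 0.01000; vertical flow is downward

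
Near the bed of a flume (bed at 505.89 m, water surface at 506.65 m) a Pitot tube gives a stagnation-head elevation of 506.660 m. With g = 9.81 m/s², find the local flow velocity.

v ≈ 0.443 m/s

Near the bed, under hydrostatic conditions, the piezometric head (z + ψ) equals the free-surface elevation, 506.65 m.
Velocity head = total − piezometric = 506.660 − 506.65 = 0.010 m.
v = √(2g·h_v) = √(2 × 9.81 × 0.010) = 0.443 m/s.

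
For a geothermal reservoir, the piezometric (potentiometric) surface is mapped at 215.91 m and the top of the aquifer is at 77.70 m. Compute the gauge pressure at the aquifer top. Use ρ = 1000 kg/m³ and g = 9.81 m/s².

Pressure head at the aquifer top: ψ = h − z = 215.91 − 77.70 = 138.21 m.
P = ρgψ = 1000 × 9.81 × 138.21 = 1355840 Pa ≈ 1360 kPa.

P ≈ 1360 kPa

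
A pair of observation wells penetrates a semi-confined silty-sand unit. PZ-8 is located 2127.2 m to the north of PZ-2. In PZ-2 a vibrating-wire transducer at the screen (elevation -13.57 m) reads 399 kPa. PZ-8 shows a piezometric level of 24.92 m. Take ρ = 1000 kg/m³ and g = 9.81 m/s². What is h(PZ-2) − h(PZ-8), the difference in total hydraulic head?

Pressure head at PZ-2: ψ = P/(ρg) = 399×1000 / (1000 × 9.81) = 40.67 m.
Total head at PZ-2: h = z + ψ = -13.57 + 40.67 = 27.10 m.
Total head at PZ-8: h = 24.92 m (water level in the piezometer is the total head).
Head difference: h(PZ-2) − h(PZ-8) = 27.10 − 24.92 = 2.18 m.

Δh ≈ 2.18 m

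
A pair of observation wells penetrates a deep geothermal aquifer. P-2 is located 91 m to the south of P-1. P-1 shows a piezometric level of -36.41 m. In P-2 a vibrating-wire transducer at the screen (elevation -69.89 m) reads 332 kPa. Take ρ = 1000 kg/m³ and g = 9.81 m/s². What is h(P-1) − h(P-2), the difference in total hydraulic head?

Total head at P-1: h = -36.41 m (water level in the piezometer is the total head).
Pressure head at P-2: ψ = P/(ρg) = 332×1000 / (1000 × 9.81) = 33.84 m.
Total head at P-2: h = z + ψ = -69.89 + 33.84 = -36.05 m.
Head difference: h(P-1) − h(P-2) = -36.41 − (-36.05) = -0.36 m.

Δh ≈ -0.36 m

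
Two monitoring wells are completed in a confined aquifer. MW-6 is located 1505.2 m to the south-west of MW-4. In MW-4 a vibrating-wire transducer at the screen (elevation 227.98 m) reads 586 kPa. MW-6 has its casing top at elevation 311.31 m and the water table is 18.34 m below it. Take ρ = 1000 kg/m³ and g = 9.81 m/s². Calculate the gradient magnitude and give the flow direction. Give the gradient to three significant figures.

i ≈ 0.00349; groundwater flows toward the north-east

Pressure head at MW-4: ψ = P/(ρg) = 586×1000 / (1000 × 9.81) = 59.73 m.
Total head at MW-4: h = z + ψ = 227.98 + 59.73 = 287.71 m.
Total head at MW-6: h = 311.31 − 18.34 = 292.97 m.
Head difference: h(MW-4) − h(MW-6) = 287.71 − 292.97 = -5.26 m.
Hydraulic gradient: i = |Δh| / L = 5.26 / 1505.2 = 0.00349.
Flow is from higher to lower head: from MW-6 toward MW-4, i.e. toward the north-east.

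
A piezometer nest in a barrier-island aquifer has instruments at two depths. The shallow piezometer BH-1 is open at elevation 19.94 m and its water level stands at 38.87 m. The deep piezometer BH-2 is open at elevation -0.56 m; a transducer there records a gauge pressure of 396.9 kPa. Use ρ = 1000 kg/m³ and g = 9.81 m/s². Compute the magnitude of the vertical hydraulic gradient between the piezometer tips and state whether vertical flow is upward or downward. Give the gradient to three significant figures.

|i_v| ≈ 0.0502; vertical flow is upward

Total head at BH-1: h = 38.87 m (water level in the standpipe).
Pressure head at BH-2: ψ = P/(ρg) = 396.9×1000 / (1000 × 9.81) = 40.46 m.
Total head at BH-2: h = z + ψ = -0.56 + 40.46 = 39.90 m.
Δh = h(BH-1) − h(BH-2) = 38.87 − 39.90 = -1.03 m.
Vertical separation Δz = 19.94 − (-0.56) = 20.50 m.
|i_v| = |Δh| / Δz = 1.03 / 20.50 = 0.0502.
Head is higher in the deep piezometer, so vertical flow is upward (discharge condition).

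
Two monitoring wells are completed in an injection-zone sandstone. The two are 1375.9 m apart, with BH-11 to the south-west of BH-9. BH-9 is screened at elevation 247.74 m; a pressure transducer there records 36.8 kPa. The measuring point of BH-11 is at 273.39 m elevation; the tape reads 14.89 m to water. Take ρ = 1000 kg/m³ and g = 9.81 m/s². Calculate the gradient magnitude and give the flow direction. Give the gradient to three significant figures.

i ≈ 0.00509; groundwater flows toward the north-east

Pressure head at BH-9: ψ = P/(ρg) = 36.8×1000 / (1000 × 9.81) = 3.75 m.
Total head at BH-9: h = z + ψ = 247.74 + 3.75 = 251.49 m.
Total head at BH-11: h = 273.39 − 14.89 = 258.50 m.
Head difference: h(BH-9) − h(BH-11) = 251.49 − 258.50 = -7.01 m.
Hydraulic gradient: i = |Δh| / L = 7.01 / 1375.9 = 0.00509.
Flow is from higher to lower head: from BH-11 toward BH-9, i.e. toward the north-east.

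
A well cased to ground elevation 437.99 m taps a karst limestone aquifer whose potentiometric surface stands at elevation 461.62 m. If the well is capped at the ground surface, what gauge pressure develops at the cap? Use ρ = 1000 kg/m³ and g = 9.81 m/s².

Head above the cap: Δh = 461.62 − 437.99 = 23.63 m.
P = ρgΔh = 1000 × 9.81 × 23.63 = 231810 Pa ≈ 232 kPa.

P ≈ 232 kPa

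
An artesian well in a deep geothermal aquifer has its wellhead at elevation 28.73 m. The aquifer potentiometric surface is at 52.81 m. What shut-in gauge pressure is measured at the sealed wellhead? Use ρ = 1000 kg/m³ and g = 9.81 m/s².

P ≈ 236 kPa

Head above the cap: Δh = 52.81 − 28.73 = 24.08 m.
P = ρgΔh = 1000 × 9.81 × 24.08 = 236225 Pa ≈ 236 kPa.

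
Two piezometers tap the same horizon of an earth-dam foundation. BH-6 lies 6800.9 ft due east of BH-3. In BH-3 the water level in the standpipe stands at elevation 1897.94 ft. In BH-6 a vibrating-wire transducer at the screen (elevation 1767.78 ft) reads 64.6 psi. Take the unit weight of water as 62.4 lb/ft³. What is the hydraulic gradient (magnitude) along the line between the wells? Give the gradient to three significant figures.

Total head at BH-3: h = 1897.94 ft (water level in the piezometer is the total head).
Pressure head at BH-6: ψ = 144·P/γ = 144 × 64.6 / 62.4 = 149.08 ft.
Total head at BH-6: h = z + ψ = 1767.78 + 149.08 = 1916.86 ft.
Head difference: h(BH-3) − h(BH-6) = 1897.94 − 1916.86 = -18.92 ft.
Hydraulic gradient: i = |Δh| / L = 18.92 / 6800.9 = 0.00278.

i ≈ 0.00278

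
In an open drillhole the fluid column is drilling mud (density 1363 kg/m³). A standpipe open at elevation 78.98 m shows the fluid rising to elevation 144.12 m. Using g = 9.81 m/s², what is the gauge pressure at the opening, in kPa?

P ≈ 871 kPa

Pressure head ψ = h − z = 144.12 − 78.98 = 65.14 m.
P = ρgψ = 1363 × 9.81 × 65.14 = 870989 Pa ≈ 871 kPa.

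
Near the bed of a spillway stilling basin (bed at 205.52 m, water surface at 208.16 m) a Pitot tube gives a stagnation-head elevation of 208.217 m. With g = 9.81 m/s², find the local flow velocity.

v ≈ 1.06 m/s

Near the bed, under hydrostatic conditions, the piezometric head (z + ψ) equals the free-surface elevation, 208.16 m.
Velocity head = total − piezometric = 208.217 − 208.16 = 0.057 m.
v = √(2g·h_v) = √(2 × 9.81 × 0.057) = 1.06 m/s.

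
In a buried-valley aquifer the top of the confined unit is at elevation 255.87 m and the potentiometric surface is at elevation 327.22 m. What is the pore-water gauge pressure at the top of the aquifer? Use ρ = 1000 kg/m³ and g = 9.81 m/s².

Pressure head at the aquifer top: ψ = h − z = 327.22 − 255.87 = 71.35 m.
P = ρgψ = 1000 × 9.81 × 71.35 = 699944 Pa ≈ 700 kPa.

P ≈ 700 kPa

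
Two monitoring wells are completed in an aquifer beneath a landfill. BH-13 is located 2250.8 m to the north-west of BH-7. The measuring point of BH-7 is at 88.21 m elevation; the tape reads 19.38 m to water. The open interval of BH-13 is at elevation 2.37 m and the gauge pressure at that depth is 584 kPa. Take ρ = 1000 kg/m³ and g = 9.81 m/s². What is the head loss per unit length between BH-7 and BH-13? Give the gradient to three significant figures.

i ≈ 0.00308 m/m

Total head at BH-7: h = 88.21 − 19.38 = 68.83 m.
Pressure head at BH-13: ψ = P/(ρg) = 584×1000 / (1000 × 9.81) = 59.53 m.
Total head at BH-13: h = z + ψ = 2.37 + 59.53 = 61.90 m.
Head difference: h(BH-7) − h(BH-13) = 68.83 − 61.90 = 6.93 m.
Hydraulic gradient: i = |Δh| / L = 6.93 / 2250.8 = 0.00308.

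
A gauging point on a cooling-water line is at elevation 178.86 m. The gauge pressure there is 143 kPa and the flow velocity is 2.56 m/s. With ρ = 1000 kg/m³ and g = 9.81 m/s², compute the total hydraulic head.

Pressure head ψ = P/(ρg) = 143×1000 / (1000 × 9.81) = 14.58 m.
Velocity head = v²/(2g) = 2.56² / (2 × 9.81) = 0.334 m.
h = z + ψ + v²/(2g) = 178.86 + 14.58 + 0.334 = 193.77 m.

h ≈ 193.77 m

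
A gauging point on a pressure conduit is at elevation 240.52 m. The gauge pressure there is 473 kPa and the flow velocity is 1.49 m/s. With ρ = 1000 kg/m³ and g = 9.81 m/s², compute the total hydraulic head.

h ≈ 288.85 m

Pressure head ψ = P/(ρg) = 473×1000 / (1000 × 9.81) = 48.22 m.
Velocity head = v²/(2g) = 1.49² / (2 × 9.81) = 0.113 m.
h = z + ψ + v²/(2g) = 240.52 + 48.22 + 0.113 = 288.85 m.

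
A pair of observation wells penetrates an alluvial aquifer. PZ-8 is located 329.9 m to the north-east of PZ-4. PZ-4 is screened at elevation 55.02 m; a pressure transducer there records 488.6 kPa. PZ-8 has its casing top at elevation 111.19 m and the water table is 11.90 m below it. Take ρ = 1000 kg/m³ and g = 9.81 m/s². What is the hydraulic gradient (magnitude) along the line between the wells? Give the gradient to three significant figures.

Pressure head at PZ-4: ψ = P/(ρg) = 488.6×1000 / (1000 × 9.81) = 49.81 m.
Total head at PZ-4: h = z + ψ = 55.02 + 49.81 = 104.83 m.
Total head at PZ-8: h = 111.19 − 11.90 = 99.29 m.
Head difference: h(PZ-4) − h(PZ-8) = 104.83 − 99.29 = 5.54 m.
Hydraulic gradient: i = |Δh| / L = 5.54 / 329.9 = 0.0168.

i ≈ 0.0168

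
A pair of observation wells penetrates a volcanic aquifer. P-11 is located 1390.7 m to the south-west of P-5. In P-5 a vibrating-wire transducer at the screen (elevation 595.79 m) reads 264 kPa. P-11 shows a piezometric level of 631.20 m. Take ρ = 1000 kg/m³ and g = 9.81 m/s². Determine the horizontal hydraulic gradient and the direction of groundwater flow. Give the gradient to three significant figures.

Pressure head at P-5: ψ = P/(ρg) = 264×1000 / (1000 × 9.81) = 26.91 m.
Total head at P-5: h = z + ψ = 595.79 + 26.91 = 622.70 m.
Total head at P-11: h = 631.20 m (water level in the piezometer is the total head).
Head difference: h(P-5) − h(P-11) = 622.70 − 631.20 = -8.50 m.
Hydraulic gradient: i = |Δh| / L = 8.50 / 1390.7 = 0.00611.
Flow is from higher to lower head: from P-11 toward P-5, i.e. toward the north-east.

i ≈ 0.00611; groundwater flows toward the north-east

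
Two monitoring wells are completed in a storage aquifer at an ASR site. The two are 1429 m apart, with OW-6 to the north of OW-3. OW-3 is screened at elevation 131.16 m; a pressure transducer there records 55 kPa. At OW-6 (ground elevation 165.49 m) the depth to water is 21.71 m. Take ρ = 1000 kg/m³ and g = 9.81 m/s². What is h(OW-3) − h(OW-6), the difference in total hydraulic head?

Pressure head at OW-3: ψ = P/(ρg) = 55×1000 / (1000 × 9.81) = 5.61 m.
Total head at OW-3: h = z + ψ = 131.16 + 5.61 = 136.77 m.
Total head at OW-6: h = 165.49 − 21.71 = 143.78 m.
Head difference: h(OW-3) − h(OW-6) = 136.77 − 143.78 = -7.01 m.

Δh ≈ -7.01 m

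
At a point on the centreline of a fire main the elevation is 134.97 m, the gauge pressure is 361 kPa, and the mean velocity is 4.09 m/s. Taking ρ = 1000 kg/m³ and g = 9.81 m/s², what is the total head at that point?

h ≈ 172.62 m

Pressure head ψ = P/(ρg) = 361×1000 / (1000 × 9.81) = 36.80 m.
Velocity head = v²/(2g) = 4.09² / (2 × 9.81) = 0.853 m.
h = z + ψ + v²/(2g) = 134.97 + 36.80 + 0.853 = 172.62 m.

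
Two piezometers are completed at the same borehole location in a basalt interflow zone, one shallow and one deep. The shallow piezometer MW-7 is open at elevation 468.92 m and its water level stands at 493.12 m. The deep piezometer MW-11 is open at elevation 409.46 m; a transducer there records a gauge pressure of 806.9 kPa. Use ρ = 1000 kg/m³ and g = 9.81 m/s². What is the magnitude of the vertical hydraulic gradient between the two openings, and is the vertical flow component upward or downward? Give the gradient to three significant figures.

Total head at MW-7: h = 493.12 m (water level in the standpipe).
Pressure head at MW-11: ψ = P/(ρg) = 806.9×1000 / (1000 × 9.81) = 82.25 m.
Total head at MW-11: h = z + ψ = 409.46 + 82.25 = 491.71 m.
Δh = h(MW-7) − h(MW-11) = 493.12 − 491.71 = 1.41 m.
Vertical separation Δz = 468.92 − 409.46 = 59.46 m.
|i_v| = |Δh| / Δz = 1.41 / 59.46 = 0.0237.
Head is higher in the shallow piezometer, so vertical flow is downward (recharge condition).

|i_v| ≈ 0.0237; vertical flow is downward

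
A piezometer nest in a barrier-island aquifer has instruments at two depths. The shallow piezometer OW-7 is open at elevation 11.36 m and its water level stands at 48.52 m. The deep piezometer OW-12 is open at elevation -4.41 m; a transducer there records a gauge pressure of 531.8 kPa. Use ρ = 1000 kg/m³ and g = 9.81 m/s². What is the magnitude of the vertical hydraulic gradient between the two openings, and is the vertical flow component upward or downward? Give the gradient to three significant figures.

|i_v| ≈ 0.0812; vertical flow is upward

Total head at OW-7: h = 48.52 m (water level in the standpipe).
Pressure head at OW-12: ψ = P/(ρg) = 531.8×1000 / (1000 × 9.81) = 54.21 m.
Total head at OW-12: h = z + ψ = -4.41 + 54.21 = 49.80 m.
Δh = h(OW-7) − h(OW-12) = 48.52 − 49.80 = -1.28 m.
Vertical separation Δz = 11.36 − (-4.41) = 15.77 m.
|i_v| = |Δh| / Δz = 1.28 / 15.77 = 0.0812.
Head is higher in the deep piezometer, so vertical flow is upward (discharge condition).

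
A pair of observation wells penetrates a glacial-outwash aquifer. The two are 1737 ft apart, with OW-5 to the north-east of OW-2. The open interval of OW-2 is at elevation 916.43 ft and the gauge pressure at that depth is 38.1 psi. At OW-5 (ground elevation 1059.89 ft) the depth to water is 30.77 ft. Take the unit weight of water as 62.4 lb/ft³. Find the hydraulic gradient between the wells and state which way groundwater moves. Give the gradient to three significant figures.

Pressure head at OW-2: ψ = 144·P/γ = 144 × 38.1 / 62.4 = 87.92 ft.
Total head at OW-2: h = z + ψ = 916.43 + 87.92 = 1004.35 ft.
Total head at OW-5: h = 1059.89 − 30.77 = 1029.12 ft.
Head difference: h(OW-2) − h(OW-5) = 1004.35 − 1029.12 = -24.77 ft.
Hydraulic gradient: i = |Δh| / L = 24.77 / 1737 = 0.0143.
Flow is from higher to lower head: from OW-5 toward OW-2, i.e. toward the south-west.

i ≈ 0.0143; groundwater flows toward the south-west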